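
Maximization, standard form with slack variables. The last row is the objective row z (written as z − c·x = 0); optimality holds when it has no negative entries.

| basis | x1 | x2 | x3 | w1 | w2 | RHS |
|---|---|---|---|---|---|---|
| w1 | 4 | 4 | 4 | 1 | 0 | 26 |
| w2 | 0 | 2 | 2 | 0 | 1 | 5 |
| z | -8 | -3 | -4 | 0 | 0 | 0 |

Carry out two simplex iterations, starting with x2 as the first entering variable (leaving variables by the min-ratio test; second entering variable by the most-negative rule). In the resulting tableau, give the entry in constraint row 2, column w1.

0

Ratio test on column x2 — row 1: 26/4 = 13/2; row 2: 5/2 = 5/2. Minimum is 5/2 at row 2 (w2 leaves); pivot element 2.
Divide row 2 by 2; eliminate column x2 from the other rows.
Second iteration: most negative z-row entry is -8 in column x1, so x1 enters.
Ratio test on column x1 — row 1: 16/4 = 4; row 2: entry 0 ≤ 0. Minimum is 4 at row 1 (w1 leaves); pivot element 4.
Divide row 1 by 4; eliminate column x1 from the other rows.
After both pivots, the entry at constraint row 2, column w1 is 0.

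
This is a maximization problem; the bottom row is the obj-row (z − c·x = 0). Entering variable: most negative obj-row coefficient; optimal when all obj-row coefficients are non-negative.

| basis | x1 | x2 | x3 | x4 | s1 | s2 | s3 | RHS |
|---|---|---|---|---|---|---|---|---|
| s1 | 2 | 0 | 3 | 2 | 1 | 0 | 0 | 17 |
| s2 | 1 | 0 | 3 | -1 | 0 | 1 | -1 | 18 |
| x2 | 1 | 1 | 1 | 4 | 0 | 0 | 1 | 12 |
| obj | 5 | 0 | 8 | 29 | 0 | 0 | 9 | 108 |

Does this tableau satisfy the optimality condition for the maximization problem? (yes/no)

yes

Every obj-row coefficient is ≥ 0, so the tableau is optimal.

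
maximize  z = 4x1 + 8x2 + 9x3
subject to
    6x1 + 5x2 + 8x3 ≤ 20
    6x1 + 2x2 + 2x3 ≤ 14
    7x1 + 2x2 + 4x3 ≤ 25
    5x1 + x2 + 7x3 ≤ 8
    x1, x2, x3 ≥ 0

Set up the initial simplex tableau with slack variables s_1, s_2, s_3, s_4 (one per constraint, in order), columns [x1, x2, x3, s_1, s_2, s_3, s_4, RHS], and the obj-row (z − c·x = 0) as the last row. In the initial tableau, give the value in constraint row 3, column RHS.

The RHS of constraint 3 is b_3 = 25.

25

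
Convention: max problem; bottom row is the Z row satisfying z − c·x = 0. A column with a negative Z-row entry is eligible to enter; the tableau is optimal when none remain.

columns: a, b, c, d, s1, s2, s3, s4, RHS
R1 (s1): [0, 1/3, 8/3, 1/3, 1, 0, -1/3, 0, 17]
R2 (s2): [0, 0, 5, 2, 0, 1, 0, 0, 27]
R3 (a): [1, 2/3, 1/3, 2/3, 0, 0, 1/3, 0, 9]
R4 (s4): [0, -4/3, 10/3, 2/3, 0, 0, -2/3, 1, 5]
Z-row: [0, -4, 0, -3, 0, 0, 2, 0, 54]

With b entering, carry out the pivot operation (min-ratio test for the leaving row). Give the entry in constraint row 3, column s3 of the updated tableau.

Ratio test on column b — row 1: 17/(1/3) = 51; row 2: entry 0 ≤ 0; row 3: 9/(2/3) = 27/2; row 4: entry -4/3 ≤ 0. Minimum is 27/2 at row 3 (a leaves); pivot element 2/3.
Divide row 3 by 2/3; eliminate column b from the other rows.
In the new row 3, the s3 entry is the old entry divided by the pivot: (1/3)/(2/3) = 1/2.

1/2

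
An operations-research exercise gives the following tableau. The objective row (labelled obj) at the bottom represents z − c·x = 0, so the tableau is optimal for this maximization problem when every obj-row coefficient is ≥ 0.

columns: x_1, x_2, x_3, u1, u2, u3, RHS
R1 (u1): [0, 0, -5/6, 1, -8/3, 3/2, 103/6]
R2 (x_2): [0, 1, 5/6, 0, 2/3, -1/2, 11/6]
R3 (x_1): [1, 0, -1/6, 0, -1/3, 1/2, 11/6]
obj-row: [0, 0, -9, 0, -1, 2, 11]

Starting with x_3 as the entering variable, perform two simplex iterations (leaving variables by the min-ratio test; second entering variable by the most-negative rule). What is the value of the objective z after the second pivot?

99/2

Ratio test on column x_3 — row 1: entry -5/6 ≤ 0; row 2: (11/6)/(5/6) = 11/5; row 3: entry -1/6 ≤ 0. Minimum is 11/5 at row 2 (x_2 leaves); pivot element 5/6.
Pivot on row 2; the obj-row RHS becomes 11 − (-9)·(11/5) = 154/5.
Next entering variable (most negative obj-row entry -17/5): u3.
Ratio test on column u3 — row 1: 19/1 = 19; row 2: entry -3/5 ≤ 0; row 3: (11/5)/(2/5) = 11/2. Minimum is 11/2 at row 3 (x_1 leaves); pivot element 2/5.
After the second pivot the obj-row RHS is 154/5 − (-17/5)·(11/2) = 99/2.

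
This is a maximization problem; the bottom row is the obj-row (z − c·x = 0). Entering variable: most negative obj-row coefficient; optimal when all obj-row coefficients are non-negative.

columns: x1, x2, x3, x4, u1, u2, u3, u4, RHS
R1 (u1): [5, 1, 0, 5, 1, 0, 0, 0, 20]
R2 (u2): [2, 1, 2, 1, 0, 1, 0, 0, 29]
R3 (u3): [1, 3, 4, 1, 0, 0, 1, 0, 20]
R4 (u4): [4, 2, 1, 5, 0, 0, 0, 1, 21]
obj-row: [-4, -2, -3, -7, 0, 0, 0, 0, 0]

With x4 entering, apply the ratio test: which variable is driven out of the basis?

Column x4 entries and ratios — u1: 20/5 = 4; u2: 29/1 = 29; u3: 20/1 = 20; u4: 21/5 = 21/5.
Smallest ratio is 4 in the row of u1, so u1 leaves.

u1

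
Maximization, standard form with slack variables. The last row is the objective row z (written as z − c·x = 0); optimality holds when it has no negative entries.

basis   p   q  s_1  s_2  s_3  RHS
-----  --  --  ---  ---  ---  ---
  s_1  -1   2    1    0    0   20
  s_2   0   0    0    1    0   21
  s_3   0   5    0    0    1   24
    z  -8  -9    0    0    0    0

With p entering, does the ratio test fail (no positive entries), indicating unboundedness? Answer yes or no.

yes

Every constraint-row entry in column p is ≤ 0, so increasing p is unbounded.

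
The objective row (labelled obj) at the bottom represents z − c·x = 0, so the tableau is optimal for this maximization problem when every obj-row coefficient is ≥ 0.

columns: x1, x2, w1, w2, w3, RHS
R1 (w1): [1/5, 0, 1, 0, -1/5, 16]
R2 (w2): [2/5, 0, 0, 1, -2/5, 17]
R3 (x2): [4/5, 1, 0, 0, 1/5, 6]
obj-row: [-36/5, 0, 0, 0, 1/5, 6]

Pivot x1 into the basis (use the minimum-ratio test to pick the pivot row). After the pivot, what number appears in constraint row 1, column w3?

Ratio test on column x1 — row 1: 16/(1/5) = 80; row 2: 17/(2/5) = 85/2; row 3: 6/(4/5) = 15/2. Minimum is 15/2 at row 3 (x2 leaves); pivot element 4/5.
Divide row 3 by 4/5; eliminate column x1 from the other rows.
Row 1 update in column w3: -1/5 − (1/5)·(1/4) = -1/4.

-1/4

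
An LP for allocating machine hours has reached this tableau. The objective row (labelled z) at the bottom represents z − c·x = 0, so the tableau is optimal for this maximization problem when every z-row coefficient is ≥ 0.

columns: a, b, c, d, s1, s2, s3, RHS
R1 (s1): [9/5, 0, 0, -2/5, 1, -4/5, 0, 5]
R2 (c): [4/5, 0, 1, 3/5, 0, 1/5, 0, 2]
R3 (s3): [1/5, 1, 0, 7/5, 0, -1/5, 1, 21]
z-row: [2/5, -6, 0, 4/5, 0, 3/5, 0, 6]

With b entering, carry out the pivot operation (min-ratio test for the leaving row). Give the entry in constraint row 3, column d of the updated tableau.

Ratio test on column b — row 1: entry 0 ≤ 0; row 2: entry 0 ≤ 0; row 3: 21/1 = 21. Minimum is 21 at row 3 (s3 leaves); pivot element 1.
Divide row 3 by 1; eliminate column b from the other rows.
In the new row 3, the d entry is the old entry divided by the pivot: (7/5)/1 = 7/5.

7/5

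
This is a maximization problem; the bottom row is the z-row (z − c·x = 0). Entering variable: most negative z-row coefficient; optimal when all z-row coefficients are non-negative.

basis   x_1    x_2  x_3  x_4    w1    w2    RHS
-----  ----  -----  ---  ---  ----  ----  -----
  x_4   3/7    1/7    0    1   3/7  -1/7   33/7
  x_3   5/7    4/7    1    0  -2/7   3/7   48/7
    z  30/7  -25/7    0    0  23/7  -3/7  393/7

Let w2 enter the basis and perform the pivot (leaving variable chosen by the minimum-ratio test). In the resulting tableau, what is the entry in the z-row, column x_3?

1

Ratio test on column w2 — row 1: entry -1/7 ≤ 0; row 2: (48/7)/(3/7) = 16. Minimum is 16 at row 2 (x_3 leaves); pivot element 3/7.
Divide row 2 by 3/7; eliminate column w2 from the other rows.
z-row update in column x_3: 0 − (-3/7)·(7/3) = 1.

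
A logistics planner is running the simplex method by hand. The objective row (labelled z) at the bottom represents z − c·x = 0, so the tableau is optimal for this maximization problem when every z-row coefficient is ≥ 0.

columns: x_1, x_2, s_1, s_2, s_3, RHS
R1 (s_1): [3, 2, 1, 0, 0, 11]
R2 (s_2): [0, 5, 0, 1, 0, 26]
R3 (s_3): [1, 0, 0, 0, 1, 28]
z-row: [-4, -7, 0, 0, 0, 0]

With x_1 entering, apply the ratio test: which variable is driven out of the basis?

s_1

Column x_1 entries and ratios — s_1: 11/3 = 11/3; s_2: 0 ≤ 0, skip; s_3: 28/1 = 28.
Smallest ratio is 11/3 in the row of s_1, so s_1 leaves.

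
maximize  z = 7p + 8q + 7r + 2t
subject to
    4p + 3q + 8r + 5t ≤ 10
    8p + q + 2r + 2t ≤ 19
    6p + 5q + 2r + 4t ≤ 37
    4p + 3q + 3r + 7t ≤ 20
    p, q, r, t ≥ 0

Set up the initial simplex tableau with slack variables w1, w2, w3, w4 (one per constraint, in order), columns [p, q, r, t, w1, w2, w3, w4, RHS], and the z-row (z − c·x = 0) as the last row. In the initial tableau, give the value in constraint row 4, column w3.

0

Slack w3 belongs to constraint 3; its column is the unit vector e_3, so the entry in row 4 is 0.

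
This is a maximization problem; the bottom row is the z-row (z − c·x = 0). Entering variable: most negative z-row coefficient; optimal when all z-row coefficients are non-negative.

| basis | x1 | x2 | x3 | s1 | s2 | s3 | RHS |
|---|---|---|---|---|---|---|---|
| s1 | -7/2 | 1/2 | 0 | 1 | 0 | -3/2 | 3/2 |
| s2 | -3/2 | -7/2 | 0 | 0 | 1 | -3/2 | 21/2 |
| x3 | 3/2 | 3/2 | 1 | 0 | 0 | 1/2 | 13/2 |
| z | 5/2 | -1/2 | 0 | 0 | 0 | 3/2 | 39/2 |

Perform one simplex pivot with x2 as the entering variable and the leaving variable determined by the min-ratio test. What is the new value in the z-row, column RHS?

Ratio test on column x2 — row 1: (3/2)/(1/2) = 3; row 2: entry -7/2 ≤ 0; row 3: (13/2)/(3/2) = 13/3. Minimum is 3 at row 1 (s1 leaves); pivot element 1/2.
Divide row 1 by 1/2; eliminate column x2 from the other rows.
z-row update in column RHS: 39/2 − (-1/2)·3 = 21.

21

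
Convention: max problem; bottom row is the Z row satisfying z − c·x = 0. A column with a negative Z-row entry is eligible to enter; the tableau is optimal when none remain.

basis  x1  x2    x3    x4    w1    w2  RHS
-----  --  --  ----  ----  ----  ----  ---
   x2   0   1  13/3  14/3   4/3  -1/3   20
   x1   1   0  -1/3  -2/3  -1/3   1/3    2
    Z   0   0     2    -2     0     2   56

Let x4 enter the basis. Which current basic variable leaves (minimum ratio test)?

x2

Column x4 entries and ratios — x2: 20/(14/3) = 30/7; x1: -2/3 ≤ 0, skip.
Smallest ratio is 30/7 in the row of x2, so x2 leaves.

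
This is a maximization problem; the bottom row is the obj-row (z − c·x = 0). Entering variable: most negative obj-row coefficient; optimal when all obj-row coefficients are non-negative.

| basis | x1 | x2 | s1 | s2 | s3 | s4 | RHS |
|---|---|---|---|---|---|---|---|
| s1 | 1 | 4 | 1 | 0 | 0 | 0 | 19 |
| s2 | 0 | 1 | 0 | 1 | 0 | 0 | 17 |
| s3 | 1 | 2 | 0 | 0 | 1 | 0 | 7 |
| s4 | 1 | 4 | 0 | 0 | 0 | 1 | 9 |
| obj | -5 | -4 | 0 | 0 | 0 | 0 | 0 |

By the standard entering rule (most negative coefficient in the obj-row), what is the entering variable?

Negative obj-row entries: x1: -5, x2: -4.
The most negative is -5 in column x1, so x1 enters.

x1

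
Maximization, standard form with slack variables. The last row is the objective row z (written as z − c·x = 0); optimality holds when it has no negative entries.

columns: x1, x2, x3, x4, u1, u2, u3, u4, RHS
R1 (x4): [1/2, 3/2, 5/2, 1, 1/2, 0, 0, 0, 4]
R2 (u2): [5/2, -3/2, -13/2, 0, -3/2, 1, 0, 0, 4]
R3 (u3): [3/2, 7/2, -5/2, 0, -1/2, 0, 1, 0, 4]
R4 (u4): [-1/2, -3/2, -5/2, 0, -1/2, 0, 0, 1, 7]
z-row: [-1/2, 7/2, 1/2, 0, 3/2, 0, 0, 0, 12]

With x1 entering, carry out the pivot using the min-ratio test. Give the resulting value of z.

Ratio test on column x1 — row 1: 4/(1/2) = 8; row 2: 4/(5/2) = 8/5; row 3: 4/(3/2) = 8/3; row 4: entry -1/2 ≤ 0. Minimum is 8/5 at row 2 (u2 leaves); pivot element 5/2.
Pivot on row 2; the z-row RHS becomes 12 − (-1/2)·(8/5) = 64/5.

64/5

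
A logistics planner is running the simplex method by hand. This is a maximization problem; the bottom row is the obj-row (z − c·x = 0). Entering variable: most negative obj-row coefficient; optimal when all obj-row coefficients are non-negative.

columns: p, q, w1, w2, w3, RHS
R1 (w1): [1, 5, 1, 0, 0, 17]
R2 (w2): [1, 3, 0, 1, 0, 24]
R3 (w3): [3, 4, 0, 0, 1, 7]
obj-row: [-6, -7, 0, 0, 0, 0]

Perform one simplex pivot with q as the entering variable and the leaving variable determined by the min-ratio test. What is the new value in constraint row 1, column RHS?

Ratio test on column q — row 1: 17/5 = 17/5; row 2: 24/3 = 8; row 3: 7/4 = 7/4. Minimum is 7/4 at row 3 (w3 leaves); pivot element 4.
Divide row 3 by 4; eliminate column q from the other rows.
Row 1 update in column RHS: 17 − 5·(7/4) = 33/4.

33/4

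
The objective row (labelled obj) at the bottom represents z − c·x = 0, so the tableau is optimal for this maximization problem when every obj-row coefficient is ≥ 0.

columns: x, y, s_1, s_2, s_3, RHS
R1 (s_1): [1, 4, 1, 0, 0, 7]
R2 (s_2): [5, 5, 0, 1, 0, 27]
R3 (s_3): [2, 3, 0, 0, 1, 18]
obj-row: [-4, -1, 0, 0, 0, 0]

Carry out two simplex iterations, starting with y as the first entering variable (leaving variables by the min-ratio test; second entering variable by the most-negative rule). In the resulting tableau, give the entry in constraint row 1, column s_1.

1/3

Ratio test on column y — row 1: 7/4 = 7/4; row 2: 27/5 = 27/5; row 3: 18/3 = 6. Minimum is 7/4 at row 1 (s_1 leaves); pivot element 4.
Divide row 1 by 4; eliminate column y from the other rows.
Second iteration: most negative obj-row entry is -15/4 in column x, so x enters.
Ratio test on column x — row 1: (7/4)/(1/4) = 7; row 2: (73/4)/(15/4) = 73/15; row 3: (51/4)/(5/4) = 51/5. Minimum is 73/15 at row 2 (s_2 leaves); pivot element 15/4.
Divide row 2 by 15/4; eliminate column x from the other rows.
After both pivots, the entry at constraint row 1, column s_1 is 1/3.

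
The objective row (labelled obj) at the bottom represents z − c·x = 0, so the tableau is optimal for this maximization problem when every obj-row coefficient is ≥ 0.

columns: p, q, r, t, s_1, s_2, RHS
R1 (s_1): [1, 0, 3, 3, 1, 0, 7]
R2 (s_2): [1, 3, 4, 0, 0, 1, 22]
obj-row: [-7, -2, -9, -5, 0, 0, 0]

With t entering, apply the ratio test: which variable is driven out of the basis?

Column t entries and ratios — s_1: 7/3 = 7/3; s_2: 0 ≤ 0, skip.
Smallest ratio is 7/3 in the row of s_1, so s_1 leaves.

s_1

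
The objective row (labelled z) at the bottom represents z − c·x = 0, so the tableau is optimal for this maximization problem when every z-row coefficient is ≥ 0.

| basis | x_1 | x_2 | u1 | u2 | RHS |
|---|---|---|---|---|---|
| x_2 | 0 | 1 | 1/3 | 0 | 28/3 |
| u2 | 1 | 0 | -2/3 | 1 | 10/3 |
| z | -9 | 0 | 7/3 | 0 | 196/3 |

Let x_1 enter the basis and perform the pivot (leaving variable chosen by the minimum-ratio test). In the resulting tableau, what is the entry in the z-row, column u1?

Ratio test on column x_1 — row 1: entry 0 ≤ 0; row 2: (10/3)/1 = 10/3. Minimum is 10/3 at row 2 (u2 leaves); pivot element 1.
Divide row 2 by 1; eliminate column x_1 from the other rows.
z-row update in column u1: 7/3 − (-9)·(-2/3) = -11/3.

-11/3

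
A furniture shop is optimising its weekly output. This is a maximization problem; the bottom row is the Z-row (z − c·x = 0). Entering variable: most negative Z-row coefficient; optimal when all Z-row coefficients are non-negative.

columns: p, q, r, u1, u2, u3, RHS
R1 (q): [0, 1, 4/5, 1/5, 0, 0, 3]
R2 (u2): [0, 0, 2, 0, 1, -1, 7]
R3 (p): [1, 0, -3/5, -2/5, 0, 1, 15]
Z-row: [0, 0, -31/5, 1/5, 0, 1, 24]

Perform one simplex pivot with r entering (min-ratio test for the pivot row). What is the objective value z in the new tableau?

457/10

Ratio test on column r — row 1: 3/(4/5) = 15/4; row 2: 7/2 = 7/2; row 3: entry -3/5 ≤ 0. Minimum is 7/2 at row 2 (u2 leaves); pivot element 2.
Pivot on row 2; the Z-row RHS becomes 24 − (-31/5)·(7/2) = 457/10.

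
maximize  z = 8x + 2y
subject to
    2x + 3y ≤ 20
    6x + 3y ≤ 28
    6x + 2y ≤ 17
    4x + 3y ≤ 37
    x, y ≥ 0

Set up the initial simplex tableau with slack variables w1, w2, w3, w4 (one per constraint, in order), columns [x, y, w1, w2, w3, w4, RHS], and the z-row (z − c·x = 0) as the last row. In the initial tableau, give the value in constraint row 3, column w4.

Slack w4 belongs to constraint 4; its column is the unit vector e_4, so the entry in row 3 is 0.

0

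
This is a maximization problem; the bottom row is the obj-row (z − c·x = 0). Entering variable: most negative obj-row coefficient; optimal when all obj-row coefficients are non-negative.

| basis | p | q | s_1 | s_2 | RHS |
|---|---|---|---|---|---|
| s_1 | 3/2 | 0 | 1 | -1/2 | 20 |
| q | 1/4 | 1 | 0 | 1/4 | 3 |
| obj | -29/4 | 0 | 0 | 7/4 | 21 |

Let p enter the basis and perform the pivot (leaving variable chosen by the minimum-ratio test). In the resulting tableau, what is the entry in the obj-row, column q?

29

Ratio test on column p — row 1: 20/(3/2) = 40/3; row 2: 3/(1/4) = 12. Minimum is 12 at row 2 (q leaves); pivot element 1/4.
Divide row 2 by 1/4; eliminate column p from the other rows.
obj-row update in column q: 0 − (-29/4)·4 = 29.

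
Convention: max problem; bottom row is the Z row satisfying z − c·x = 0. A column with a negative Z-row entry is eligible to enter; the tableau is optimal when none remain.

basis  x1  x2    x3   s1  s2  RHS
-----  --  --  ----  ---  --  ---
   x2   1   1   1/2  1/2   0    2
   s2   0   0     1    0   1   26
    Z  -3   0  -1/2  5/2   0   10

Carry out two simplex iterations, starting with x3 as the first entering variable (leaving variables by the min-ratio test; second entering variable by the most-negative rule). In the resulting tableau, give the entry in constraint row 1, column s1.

Ratio test on column x3 — row 1: 2/(1/2) = 4; row 2: 26/1 = 26. Minimum is 4 at row 1 (x2 leaves); pivot element 1/2.
Divide row 1 by 1/2; eliminate column x3 from the other rows.
Second iteration: most negative Z-row entry is -2 in column x1, so x1 enters.
Ratio test on column x1 — row 1: 4/2 = 2; row 2: entry -2 ≤ 0. Minimum is 2 at row 1 (x3 leaves); pivot element 2.
Divide row 1 by 2; eliminate column x1 from the other rows.
After both pivots, the entry at constraint row 1, column s1 is 1/2.

1/2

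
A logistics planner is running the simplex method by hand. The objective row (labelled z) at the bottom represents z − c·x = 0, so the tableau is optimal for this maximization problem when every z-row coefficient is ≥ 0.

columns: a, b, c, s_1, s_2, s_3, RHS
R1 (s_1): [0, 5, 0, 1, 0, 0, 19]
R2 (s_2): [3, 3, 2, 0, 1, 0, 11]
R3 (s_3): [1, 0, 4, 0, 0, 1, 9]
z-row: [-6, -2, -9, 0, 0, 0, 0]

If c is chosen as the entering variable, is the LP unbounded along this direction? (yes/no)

no

Column c has positive entries in row(s) 2, 3, so the ratio test bounds it — not unbounded.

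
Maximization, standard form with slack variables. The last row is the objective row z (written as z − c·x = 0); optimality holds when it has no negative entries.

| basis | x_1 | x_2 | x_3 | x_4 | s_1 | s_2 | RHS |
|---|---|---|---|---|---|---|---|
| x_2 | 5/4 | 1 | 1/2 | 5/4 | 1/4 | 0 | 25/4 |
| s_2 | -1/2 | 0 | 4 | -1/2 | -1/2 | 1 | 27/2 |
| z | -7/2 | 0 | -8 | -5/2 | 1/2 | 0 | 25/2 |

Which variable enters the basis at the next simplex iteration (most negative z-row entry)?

Negative z-row entries: x_1: -7/2, x_3: -8, x_4: -5/2.
The most negative is -8 in column x_3, so x_3 enters.

x_3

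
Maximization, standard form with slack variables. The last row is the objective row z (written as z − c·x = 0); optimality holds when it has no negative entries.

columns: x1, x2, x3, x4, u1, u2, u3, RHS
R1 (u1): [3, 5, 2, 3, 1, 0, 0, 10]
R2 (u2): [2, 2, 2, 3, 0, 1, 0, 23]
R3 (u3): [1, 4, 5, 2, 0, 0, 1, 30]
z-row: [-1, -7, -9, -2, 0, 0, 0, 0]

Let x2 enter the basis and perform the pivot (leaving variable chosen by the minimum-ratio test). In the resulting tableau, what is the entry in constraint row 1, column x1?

Ratio test on column x2 — row 1: 10/5 = 2; row 2: 23/2 = 23/2; row 3: 30/4 = 15/2. Minimum is 2 at row 1 (u1 leaves); pivot element 5.
Divide row 1 by 5; eliminate column x2 from the other rows.
In the new row 1, the x1 entry is the old entry divided by the pivot: 3/5 = 3/5.

3/5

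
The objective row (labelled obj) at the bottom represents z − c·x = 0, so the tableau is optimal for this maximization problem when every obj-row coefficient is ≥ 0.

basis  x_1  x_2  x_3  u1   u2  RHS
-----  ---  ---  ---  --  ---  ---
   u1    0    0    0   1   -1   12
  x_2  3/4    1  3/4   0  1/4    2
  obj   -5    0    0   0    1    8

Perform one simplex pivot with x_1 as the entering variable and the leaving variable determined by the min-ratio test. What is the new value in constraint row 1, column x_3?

Ratio test on column x_1 — row 1: entry 0 ≤ 0; row 2: 2/(3/4) = 8/3. Minimum is 8/3 at row 2 (x_2 leaves); pivot element 3/4.
Divide row 2 by 3/4; eliminate column x_1 from the other rows.
Row 1 update in column x_3: 0 − 0·1 = 0.

0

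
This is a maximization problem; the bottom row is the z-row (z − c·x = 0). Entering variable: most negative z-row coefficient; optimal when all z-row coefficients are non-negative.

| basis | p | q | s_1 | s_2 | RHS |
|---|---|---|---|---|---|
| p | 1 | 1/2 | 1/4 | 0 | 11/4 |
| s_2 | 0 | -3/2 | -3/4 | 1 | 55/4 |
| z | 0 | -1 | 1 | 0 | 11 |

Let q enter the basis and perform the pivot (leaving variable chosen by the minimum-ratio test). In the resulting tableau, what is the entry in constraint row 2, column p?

3

Ratio test on column q — row 1: (11/4)/(1/2) = 11/2; row 2: entry -3/2 ≤ 0. Minimum is 11/2 at row 1 (p leaves); pivot element 1/2.
Divide row 1 by 1/2; eliminate column q from the other rows.
Row 2 update in column p: 0 − (-3/2)·2 = 3.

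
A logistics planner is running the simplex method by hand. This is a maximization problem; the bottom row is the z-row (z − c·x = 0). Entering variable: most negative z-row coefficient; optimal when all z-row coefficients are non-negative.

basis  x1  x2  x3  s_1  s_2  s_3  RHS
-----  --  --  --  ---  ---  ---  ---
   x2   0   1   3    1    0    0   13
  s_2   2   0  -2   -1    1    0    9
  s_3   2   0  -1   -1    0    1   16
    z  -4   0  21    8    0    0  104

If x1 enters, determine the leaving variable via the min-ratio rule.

Column x1 entries and ratios — x2: 0 ≤ 0, skip; s_2: 9/2 = 9/2; s_3: 16/2 = 8.
Smallest ratio is 9/2 in the row of s_2, so s_2 leaves.

s_2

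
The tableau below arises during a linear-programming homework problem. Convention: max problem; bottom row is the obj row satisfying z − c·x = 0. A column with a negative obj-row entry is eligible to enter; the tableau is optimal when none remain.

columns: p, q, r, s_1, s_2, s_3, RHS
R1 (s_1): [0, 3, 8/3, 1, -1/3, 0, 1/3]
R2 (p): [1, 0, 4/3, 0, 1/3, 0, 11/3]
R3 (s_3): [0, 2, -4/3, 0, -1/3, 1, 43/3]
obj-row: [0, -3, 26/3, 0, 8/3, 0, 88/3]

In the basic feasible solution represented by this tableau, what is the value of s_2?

0

s_2 is not in the basis, so in the current basic feasible solution s_2 = 0.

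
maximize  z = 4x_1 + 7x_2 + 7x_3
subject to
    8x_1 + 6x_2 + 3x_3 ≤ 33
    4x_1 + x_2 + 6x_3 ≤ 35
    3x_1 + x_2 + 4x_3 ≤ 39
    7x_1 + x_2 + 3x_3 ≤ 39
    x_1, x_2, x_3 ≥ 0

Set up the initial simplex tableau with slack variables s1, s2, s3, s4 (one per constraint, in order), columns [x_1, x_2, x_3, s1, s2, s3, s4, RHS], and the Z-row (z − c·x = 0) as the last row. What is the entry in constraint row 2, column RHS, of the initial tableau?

The RHS of constraint 2 is b_2 = 35.

35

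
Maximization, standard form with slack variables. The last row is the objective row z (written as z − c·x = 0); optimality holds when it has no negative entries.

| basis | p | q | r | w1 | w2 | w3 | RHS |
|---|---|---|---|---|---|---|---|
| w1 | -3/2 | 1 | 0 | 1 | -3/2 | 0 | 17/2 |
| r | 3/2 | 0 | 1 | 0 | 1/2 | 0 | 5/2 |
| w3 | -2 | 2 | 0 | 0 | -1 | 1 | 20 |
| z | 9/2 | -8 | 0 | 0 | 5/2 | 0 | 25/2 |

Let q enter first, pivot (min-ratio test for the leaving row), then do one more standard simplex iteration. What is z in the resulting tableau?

Ratio test on column q — row 1: (17/2)/1 = 17/2; row 2: entry 0 ≤ 0; row 3: 20/2 = 10. Minimum is 17/2 at row 1 (w1 leaves); pivot element 1.
Pivot on row 1; the z-row RHS becomes 25/2 − (-8)·(17/2) = 161/2.
Next entering variable (most negative z-row entry -19/2): w2.
Ratio test on column w2 — row 1: entry -3/2 ≤ 0; row 2: (5/2)/(1/2) = 5; row 3: 3/2 = 3/2. Minimum is 3/2 at row 3 (w3 leaves); pivot element 2.
After the second pivot the z-row RHS is 161/2 − (-19/2)·(3/2) = 379/4.

379/4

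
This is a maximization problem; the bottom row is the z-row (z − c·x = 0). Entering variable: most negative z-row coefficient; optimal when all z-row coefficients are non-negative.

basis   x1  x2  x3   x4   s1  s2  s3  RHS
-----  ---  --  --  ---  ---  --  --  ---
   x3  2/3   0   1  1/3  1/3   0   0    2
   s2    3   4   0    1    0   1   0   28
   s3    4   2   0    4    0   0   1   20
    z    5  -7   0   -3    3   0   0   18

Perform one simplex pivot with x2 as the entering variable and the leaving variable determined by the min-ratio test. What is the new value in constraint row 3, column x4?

7/2

Ratio test on column x2 — row 1: entry 0 ≤ 0; row 2: 28/4 = 7; row 3: 20/2 = 10. Minimum is 7 at row 2 (s2 leaves); pivot element 4.
Divide row 2 by 4; eliminate column x2 from the other rows.
Row 3 update in column x4: 4 − 2·(1/4) = 7/2.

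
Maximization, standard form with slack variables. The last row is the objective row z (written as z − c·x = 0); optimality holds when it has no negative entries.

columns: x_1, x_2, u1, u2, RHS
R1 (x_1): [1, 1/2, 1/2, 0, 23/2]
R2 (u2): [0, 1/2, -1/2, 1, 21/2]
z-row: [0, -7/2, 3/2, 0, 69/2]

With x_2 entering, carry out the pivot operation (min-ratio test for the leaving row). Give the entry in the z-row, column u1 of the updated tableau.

Ratio test on column x_2 — row 1: (23/2)/(1/2) = 23; row 2: (21/2)/(1/2) = 21. Minimum is 21 at row 2 (u2 leaves); pivot element 1/2.
Divide row 2 by 1/2; eliminate column x_2 from the other rows.
z-row update in column u1: 3/2 − (-7/2)·(-1) = -2.

-2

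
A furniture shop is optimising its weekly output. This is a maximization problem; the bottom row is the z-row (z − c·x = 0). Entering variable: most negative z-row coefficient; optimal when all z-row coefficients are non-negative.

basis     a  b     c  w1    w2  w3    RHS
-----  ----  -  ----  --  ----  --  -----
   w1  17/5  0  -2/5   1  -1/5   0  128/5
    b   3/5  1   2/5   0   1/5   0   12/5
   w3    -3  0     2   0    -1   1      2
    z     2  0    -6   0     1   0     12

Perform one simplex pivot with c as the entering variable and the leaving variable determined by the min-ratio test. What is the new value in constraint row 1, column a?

Ratio test on column c — row 1: entry -2/5 ≤ 0; row 2: (12/5)/(2/5) = 6; row 3: 2/2 = 1. Minimum is 1 at row 3 (w3 leaves); pivot element 2.
Divide row 3 by 2; eliminate column c from the other rows.
Row 1 update in column a: 17/5 − (-2/5)·(-3/2) = 14/5.

14/5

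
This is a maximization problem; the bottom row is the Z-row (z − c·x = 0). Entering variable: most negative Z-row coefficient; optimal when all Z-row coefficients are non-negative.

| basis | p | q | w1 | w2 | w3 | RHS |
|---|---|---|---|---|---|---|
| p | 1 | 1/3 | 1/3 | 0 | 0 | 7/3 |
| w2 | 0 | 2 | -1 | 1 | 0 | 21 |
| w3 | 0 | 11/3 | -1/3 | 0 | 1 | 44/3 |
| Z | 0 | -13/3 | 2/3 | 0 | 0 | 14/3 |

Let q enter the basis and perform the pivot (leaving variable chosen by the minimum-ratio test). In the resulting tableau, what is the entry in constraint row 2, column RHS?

13

Ratio test on column q — row 1: (7/3)/(1/3) = 7; row 2: 21/2 = 21/2; row 3: (44/3)/(11/3) = 4. Minimum is 4 at row 3 (w3 leaves); pivot element 11/3.
Divide row 3 by 11/3; eliminate column q from the other rows.
Row 2 update in column RHS: 21 − 2·4 = 13.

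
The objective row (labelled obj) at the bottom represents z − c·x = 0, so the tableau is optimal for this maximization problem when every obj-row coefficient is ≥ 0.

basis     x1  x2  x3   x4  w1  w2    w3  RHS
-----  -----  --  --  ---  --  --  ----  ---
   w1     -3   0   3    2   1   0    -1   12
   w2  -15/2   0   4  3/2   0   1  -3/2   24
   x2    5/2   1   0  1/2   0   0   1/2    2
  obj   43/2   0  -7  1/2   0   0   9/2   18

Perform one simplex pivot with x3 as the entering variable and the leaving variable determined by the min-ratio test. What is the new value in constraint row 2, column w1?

-4/3

Ratio test on column x3 — row 1: 12/3 = 4; row 2: 24/4 = 6; row 3: entry 0 ≤ 0. Minimum is 4 at row 1 (w1 leaves); pivot element 3.
Divide row 1 by 3; eliminate column x3 from the other rows.
Row 2 update in column w1: 0 − 4·(1/3) = -4/3.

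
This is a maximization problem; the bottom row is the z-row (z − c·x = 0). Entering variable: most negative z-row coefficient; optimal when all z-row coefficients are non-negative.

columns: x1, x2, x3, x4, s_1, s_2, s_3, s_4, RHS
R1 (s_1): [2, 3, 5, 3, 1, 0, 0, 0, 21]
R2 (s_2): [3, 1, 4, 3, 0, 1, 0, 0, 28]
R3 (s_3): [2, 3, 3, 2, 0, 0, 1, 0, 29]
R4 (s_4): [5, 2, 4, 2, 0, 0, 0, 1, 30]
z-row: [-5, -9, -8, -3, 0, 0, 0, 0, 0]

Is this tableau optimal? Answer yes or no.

no

The z-row has a negative entry -9 in column x2, so it is not optimal.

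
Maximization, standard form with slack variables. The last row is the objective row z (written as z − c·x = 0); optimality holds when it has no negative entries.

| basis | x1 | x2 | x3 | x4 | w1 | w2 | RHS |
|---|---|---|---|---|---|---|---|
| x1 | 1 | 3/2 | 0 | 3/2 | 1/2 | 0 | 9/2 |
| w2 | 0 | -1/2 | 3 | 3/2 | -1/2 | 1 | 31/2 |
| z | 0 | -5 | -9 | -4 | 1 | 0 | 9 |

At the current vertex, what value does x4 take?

0

x4 is not in the basis, so in the current basic feasible solution x4 = 0.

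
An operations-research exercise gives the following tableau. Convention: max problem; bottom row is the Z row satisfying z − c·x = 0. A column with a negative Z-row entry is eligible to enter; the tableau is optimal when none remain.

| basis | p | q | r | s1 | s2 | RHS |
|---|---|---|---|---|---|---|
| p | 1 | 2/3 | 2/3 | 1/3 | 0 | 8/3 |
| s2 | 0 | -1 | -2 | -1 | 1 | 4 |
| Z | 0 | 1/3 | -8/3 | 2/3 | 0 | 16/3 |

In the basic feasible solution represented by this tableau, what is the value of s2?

4

s2 is basic (row 2); its value is the RHS of that row, 4.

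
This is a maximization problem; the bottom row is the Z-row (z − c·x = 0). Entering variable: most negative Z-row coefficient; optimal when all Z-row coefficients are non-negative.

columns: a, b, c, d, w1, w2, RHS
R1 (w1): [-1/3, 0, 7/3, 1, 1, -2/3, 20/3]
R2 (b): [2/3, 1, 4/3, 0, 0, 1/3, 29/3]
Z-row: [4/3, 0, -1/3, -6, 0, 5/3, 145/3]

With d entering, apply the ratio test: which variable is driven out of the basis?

Column d entries and ratios — w1: (20/3)/1 = 20/3; b: 0 ≤ 0, skip.
Smallest ratio is 20/3 in the row of w1, so w1 leaves.

w1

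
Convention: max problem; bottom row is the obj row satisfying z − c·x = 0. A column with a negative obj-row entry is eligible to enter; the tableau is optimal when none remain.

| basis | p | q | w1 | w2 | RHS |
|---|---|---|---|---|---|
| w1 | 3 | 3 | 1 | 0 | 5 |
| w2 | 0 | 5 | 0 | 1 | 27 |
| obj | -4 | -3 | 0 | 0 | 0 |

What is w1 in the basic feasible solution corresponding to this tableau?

5

w1 is basic (row 1); its value is the RHS of that row, 5.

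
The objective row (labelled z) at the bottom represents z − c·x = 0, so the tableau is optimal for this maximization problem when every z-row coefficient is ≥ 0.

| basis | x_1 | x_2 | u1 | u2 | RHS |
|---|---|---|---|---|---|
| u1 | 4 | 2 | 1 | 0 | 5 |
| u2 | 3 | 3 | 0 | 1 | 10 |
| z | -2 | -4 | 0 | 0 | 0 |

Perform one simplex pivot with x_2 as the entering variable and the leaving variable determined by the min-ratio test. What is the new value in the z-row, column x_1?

Ratio test on column x_2 — row 1: 5/2 = 5/2; row 2: 10/3 = 10/3. Minimum is 5/2 at row 1 (u1 leaves); pivot element 2.
Divide row 1 by 2; eliminate column x_2 from the other rows.
z-row update in column x_1: -2 − (-4)·2 = 6.

6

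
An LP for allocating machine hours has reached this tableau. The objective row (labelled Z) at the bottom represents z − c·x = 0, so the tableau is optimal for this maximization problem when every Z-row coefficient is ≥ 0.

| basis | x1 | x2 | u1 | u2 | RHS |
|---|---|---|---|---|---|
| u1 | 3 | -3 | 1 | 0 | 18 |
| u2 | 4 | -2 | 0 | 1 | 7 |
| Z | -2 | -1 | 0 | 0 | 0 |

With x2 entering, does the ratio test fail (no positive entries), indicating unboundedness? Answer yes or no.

Every constraint-row entry in column x2 is ≤ 0, so increasing x2 is unbounded.

yes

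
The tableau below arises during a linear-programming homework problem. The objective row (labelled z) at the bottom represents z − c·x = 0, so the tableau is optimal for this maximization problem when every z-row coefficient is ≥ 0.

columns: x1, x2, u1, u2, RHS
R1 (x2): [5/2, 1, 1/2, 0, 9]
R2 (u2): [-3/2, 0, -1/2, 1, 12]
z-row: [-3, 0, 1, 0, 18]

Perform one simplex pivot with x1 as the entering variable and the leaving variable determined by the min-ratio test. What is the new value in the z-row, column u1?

Ratio test on column x1 — row 1: 9/(5/2) = 18/5; row 2: entry -3/2 ≤ 0. Minimum is 18/5 at row 1 (x2 leaves); pivot element 5/2.
Divide row 1 by 5/2; eliminate column x1 from the other rows.
z-row update in column u1: 1 − (-3)·(1/5) = 8/5.

8/5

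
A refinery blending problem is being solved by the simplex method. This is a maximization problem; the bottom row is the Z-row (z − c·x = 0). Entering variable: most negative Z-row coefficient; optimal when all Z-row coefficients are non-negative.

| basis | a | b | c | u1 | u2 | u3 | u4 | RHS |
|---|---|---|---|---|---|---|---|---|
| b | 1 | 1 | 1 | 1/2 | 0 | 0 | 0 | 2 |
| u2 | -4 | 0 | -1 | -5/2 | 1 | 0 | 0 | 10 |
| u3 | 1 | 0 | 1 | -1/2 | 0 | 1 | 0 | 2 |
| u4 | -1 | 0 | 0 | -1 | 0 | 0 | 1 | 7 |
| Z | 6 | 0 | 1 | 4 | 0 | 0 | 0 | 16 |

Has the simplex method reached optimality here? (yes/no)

Every Z-row coefficient is ≥ 0, so the tableau is optimal.

yes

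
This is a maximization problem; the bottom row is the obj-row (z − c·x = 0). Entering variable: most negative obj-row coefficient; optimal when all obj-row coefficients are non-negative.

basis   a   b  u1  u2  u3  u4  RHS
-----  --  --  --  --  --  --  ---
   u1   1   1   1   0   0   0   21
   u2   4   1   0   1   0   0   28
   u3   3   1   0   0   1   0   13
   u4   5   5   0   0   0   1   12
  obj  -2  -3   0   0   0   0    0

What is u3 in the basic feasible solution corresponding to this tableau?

13

u3 is basic (row 3); its value is the RHS of that row, 13.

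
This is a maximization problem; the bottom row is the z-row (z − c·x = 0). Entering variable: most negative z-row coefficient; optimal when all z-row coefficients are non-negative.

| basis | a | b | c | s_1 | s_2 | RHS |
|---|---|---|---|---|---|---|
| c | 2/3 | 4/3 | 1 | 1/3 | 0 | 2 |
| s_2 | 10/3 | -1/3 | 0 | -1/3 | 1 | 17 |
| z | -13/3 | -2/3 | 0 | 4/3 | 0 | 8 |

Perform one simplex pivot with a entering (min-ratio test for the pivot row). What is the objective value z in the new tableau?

21

Ratio test on column a — row 1: 2/(2/3) = 3; row 2: 17/(10/3) = 51/10. Minimum is 3 at row 1 (c leaves); pivot element 2/3.
Pivot on row 1; the z-row RHS becomes 8 − (-13/3)·3 = 21.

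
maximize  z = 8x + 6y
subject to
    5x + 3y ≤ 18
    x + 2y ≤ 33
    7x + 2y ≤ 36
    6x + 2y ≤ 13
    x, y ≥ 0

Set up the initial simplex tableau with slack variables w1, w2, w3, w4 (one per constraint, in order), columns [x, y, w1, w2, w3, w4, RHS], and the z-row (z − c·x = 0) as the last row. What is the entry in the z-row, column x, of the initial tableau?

The z-row carries the negated objective coefficients: the x entry is -8.

-8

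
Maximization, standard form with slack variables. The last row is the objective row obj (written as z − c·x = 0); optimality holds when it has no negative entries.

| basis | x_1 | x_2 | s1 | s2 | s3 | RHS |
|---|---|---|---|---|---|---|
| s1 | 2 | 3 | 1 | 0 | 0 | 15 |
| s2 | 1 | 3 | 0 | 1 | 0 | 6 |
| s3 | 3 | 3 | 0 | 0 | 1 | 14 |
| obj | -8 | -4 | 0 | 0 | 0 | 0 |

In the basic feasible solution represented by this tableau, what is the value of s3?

s3 is basic (row 3); its value is the RHS of that row, 14.

14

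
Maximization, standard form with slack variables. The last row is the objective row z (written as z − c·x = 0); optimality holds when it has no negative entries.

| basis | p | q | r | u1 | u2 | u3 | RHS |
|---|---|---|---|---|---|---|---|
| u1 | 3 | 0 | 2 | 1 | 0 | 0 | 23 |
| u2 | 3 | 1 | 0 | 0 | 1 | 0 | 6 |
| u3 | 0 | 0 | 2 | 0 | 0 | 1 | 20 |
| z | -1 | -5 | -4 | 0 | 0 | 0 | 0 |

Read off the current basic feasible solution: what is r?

r is not in the basis, so in the current basic feasible solution r = 0.

0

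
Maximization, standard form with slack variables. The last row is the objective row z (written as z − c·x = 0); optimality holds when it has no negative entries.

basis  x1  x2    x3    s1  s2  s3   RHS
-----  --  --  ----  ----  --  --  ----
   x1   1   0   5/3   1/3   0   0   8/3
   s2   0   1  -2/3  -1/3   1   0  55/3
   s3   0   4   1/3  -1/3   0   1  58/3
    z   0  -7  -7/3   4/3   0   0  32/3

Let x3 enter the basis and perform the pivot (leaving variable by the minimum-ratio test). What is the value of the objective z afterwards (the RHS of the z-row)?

72/5

Ratio test on column x3 — row 1: (8/3)/(5/3) = 8/5; row 2: entry -2/3 ≤ 0; row 3: (58/3)/(1/3) = 58. Minimum is 8/5 at row 1 (x1 leaves); pivot element 5/3.
Pivot on row 1; the z-row RHS becomes 32/3 − (-7/3)·(8/5) = 72/5.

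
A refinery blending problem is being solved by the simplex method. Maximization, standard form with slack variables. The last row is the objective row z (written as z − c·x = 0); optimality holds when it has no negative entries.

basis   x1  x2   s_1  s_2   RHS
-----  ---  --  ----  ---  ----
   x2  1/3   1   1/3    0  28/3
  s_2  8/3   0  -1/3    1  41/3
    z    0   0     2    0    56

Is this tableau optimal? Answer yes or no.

Every z-row coefficient is ≥ 0, so the tableau is optimal.

yes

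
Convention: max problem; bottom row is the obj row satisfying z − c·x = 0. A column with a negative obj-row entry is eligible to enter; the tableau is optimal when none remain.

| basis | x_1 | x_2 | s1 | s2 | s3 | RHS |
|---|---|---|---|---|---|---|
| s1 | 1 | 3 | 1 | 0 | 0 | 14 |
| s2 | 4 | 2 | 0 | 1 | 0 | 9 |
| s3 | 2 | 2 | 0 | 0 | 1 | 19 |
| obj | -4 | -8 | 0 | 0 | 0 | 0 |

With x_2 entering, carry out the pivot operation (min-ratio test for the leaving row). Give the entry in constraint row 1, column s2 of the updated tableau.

Ratio test on column x_2 — row 1: 14/3 = 14/3; row 2: 9/2 = 9/2; row 3: 19/2 = 19/2. Minimum is 9/2 at row 2 (s2 leaves); pivot element 2.
Divide row 2 by 2; eliminate column x_2 from the other rows.
Row 1 update in column s2: 0 − 3·(1/2) = -3/2.

-3/2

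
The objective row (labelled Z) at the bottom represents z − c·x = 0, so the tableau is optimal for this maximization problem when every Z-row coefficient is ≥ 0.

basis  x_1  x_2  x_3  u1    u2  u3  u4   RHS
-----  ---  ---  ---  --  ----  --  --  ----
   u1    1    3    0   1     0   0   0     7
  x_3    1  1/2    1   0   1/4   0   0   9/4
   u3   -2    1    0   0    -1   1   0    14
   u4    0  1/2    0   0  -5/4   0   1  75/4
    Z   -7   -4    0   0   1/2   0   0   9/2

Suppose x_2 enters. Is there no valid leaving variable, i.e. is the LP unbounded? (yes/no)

Column x_2 has positive entries in row(s) 1, 2, 3, 4, so the ratio test bounds it — not unbounded.

no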